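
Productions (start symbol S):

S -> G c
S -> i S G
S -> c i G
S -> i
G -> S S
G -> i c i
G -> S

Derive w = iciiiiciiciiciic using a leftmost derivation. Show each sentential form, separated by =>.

S => Gc => SSc => iSGSc => iciGGSc => iciSSGSc => iciGcSGSc => iciSScSGSc => iciiSGScSGSc => iciiiGScSGSc => iciiiiciScSGSc => iciiiiciicSGSc => iciiiiciiciGSc => iciiiiciiciiciSc => iciiiiciiciiciic

S => Gc   [S -> G c]
Gc => SSc   [G -> S S]
SSc => iSGSc   [S -> i S G]
iSGSc => iciGGSc   [S -> c i G]
iciGGSc => iciSSGSc   [G -> S S]
iciSSGSc => iciGcSGSc   [S -> G c]
iciGcSGSc => iciSScSGSc   [G -> S S]
iciSScSGSc => iciiSGScSGSc   [S -> i S G]
iciiSGScSGSc => iciiiGScSGSc   [S -> i]
iciiiGScSGSc => iciiiiciScSGSc   [G -> i c i]
iciiiiciScSGSc => iciiiiciicSGSc   [S -> i]
iciiiiciicSGSc => iciiiiciiciGSc   [S -> i]
iciiiiciiciGSc => iciiiiciiciiciSc   [G -> i c i]
iciiiiciiciiciSc => iciiiiciiciiciic   [S -> i]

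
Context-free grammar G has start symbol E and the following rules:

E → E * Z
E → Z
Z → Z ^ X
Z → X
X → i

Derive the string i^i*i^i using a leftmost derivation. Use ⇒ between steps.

E ⇒ E*Z ⇒ Z*Z ⇒ Z^X*Z ⇒ X^X*Z ⇒ i^X*Z ⇒ i^i*Z ⇒ i^i*Z^X ⇒ i^i*X^X ⇒ i^i*i^X ⇒ i^i*i^i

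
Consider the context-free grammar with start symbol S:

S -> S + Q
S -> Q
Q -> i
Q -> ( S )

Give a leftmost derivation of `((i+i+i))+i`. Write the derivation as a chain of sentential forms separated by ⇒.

S⇒S+Q⇒Q+Q⇒(S)+Q⇒(Q)+Q⇒((S))+Q⇒((S+Q))+Q⇒((S+Q+Q))+Q⇒((Q+Q+Q))+Q⇒((i+Q+Q))+Q⇒((i+i+Q))+Q⇒((i+i+i))+Q⇒((i+i+i))+i

S ⇒ S+Q   [S -> S + Q]
S+Q ⇒ Q+Q   [S -> Q]
Q+Q ⇒ (S)+Q   [Q -> ( S )]
(S)+Q ⇒ (Q)+Q   [S -> Q]
(Q)+Q ⇒ ((S))+Q   [Q -> ( S )]
((S))+Q ⇒ ((S+Q))+Q   [S -> S + Q]
((S+Q))+Q ⇒ ((S+Q+Q))+Q   [S -> S + Q]
((S+Q+Q))+Q ⇒ ((Q+Q+Q))+Q   [S -> Q]
((Q+Q+Q))+Q ⇒ ((i+Q+Q))+Q   [Q -> i]
((i+Q+Q))+Q ⇒ ((i+i+Q))+Q   [Q -> i]
((i+i+Q))+Q ⇒ ((i+i+i))+Q   [Q -> i]
((i+i+i))+Q ⇒ ((i+i+i))+i   [Q -> i]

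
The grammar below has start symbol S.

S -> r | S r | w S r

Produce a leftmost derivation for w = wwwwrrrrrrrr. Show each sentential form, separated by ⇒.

S ⇒ Sr ⇒ Srr ⇒ wSrrr ⇒ wwSrrrr ⇒ wwwSrrrrr ⇒ wwwwSrrrrrr ⇒ wwwwSrrrrrrr ⇒ wwwwrrrrrrrr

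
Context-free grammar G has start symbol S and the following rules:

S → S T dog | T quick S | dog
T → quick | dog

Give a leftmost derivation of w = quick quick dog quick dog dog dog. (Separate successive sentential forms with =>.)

S => S T dog => T quick S T dog => quick quick S T dog => quick quick T quick S T dog => quick quick dog quick S T dog => quick quick dog quick dog T dog => quick quick dog quick dog dog dog

S => S T dog   [S → S T dog]
S T dog => T quick S T dog   [S → T quick S]
T quick S T dog => quick quick S T dog   [T → quick]
quick quick S T dog => quick quick T quick S T dog   [S → T quick S]
quick quick T quick S T dog => quick quick dog quick S T dog   [T → dog]
quick quick dog quick S T dog => quick quick dog quick dog T dog   [S → dog]
quick quick dog quick dog T dog => quick quick dog quick dog dog dog   [T → dog]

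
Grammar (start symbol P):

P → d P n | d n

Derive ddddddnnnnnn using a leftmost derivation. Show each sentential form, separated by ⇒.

P ⇒ dPn   [P → d P n]
dPn ⇒ ddPnn   [P → d P n]
ddPnn ⇒ dddPnnn   [P → d P n]
dddPnnn ⇒ ddddPnnnn   [P → d P n]
ddddPnnnn ⇒ dddddPnnnnn   [P → d P n]
dddddPnnnnn ⇒ ddddddnnnnnn   [P → d n]

P ⇒ dPn ⇒ ddPnn ⇒ dddPnnn ⇒ ddddPnnnn ⇒ dddddPnnnnn ⇒ ddddddnnnnnn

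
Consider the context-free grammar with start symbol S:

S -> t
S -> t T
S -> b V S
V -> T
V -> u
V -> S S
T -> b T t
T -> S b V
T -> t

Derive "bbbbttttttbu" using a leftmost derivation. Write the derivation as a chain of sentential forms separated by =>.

S=>bVS=>bTS=>bbTtS=>bbbTttS=>bbbbTtttS=>bbbbttttS=>bbbbtttttT=>bbbbtttttSbV=>bbbbttttttbV=>bbbbttttttbu

S => bVS   [S -> b V S]
bVS => bTS   [V -> T]
bTS => bbTtS   [T -> b T t]
bbTtS => bbbTttS   [T -> b T t]
bbbTttS => bbbbTtttS   [T -> b T t]
bbbbTtttS => bbbbttttS   [T -> t]
bbbbttttS => bbbbtttttT   [S -> t T]
bbbbtttttT => bbbbtttttSbV   [T -> S b V]
bbbbtttttSbV => bbbbttttttbV   [S -> t]
bbbbttttttbV => bbbbttttttbu   [V -> u]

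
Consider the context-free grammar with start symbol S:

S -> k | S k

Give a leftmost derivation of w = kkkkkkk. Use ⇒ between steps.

S ⇒ Sk ⇒ Skk ⇒ Skkk ⇒ Skkkk ⇒ Skkkkk ⇒ Skkkkkk ⇒ kkkkkkk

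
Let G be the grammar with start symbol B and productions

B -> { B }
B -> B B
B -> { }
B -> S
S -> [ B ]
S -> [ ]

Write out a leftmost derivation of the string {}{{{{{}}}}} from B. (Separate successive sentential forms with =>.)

B=>BB=>{}B=>{}{B}=>{}{{B}}=>{}{{{B}}}=>{}{{{{B}}}}=>{}{{{{{}}}}}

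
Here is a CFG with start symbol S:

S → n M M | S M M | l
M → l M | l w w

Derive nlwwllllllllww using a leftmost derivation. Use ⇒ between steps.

S ⇒ nMM ⇒ nlwwM ⇒ nlwwlM ⇒ nlwwllM ⇒ nlwwlllM ⇒ nlwwllllM ⇒ nlwwlllllM ⇒ nlwwllllllM ⇒ nlwwlllllllM ⇒ nlwwllllllllww

S ⇒ nMM   [S → n M M]
nMM ⇒ nlwwM   [M → l w w]
nlwwM ⇒ nlwwlM   [M → l M]
nlwwlM ⇒ nlwwllM   [M → l M]
nlwwllM ⇒ nlwwlllM   [M → l M]
nlwwlllM ⇒ nlwwllllM   [M → l M]
nlwwllllM ⇒ nlwwlllllM   [M → l M]
nlwwlllllM ⇒ nlwwllllllM   [M → l M]
nlwwllllllM ⇒ nlwwlllllllM   [M → l M]
nlwwlllllllM ⇒ nlwwllllllllww   [M → l w w]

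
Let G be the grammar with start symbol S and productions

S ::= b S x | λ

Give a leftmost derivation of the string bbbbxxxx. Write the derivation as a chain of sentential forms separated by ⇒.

S ⇒ bSx   [S ::= b S x]
bSx ⇒ bbSxx   [S ::= b S x]
bbSxx ⇒ bbbSxxx   [S ::= b S x]
bbbSxxx ⇒ bbbbSxxxx   [S ::= b S x]
bbbbSxxxx ⇒ bbbbxxxx   [S ::= λ]

S⇒bSx⇒bbSxx⇒bbbSxxx⇒bbbbSxxxx⇒bbbbxxxx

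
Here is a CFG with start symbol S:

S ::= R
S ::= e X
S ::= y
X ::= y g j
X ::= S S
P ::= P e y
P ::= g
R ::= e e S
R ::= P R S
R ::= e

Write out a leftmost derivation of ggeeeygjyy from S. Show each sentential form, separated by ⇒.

S ⇒ R   [S ::= R]
R ⇒ PRS   [R ::= P R S]
PRS ⇒ gRS   [P ::= g]
gRS ⇒ gPRSS   [R ::= P R S]
gPRSS ⇒ ggRSS   [P ::= g]
ggRSS ⇒ ggeeSSS   [R ::= e e S]
ggeeSSS ⇒ ggeeeXSS   [S ::= e X]
ggeeeXSS ⇒ ggeeeygjSS   [X ::= y g j]
ggeeeygjSS ⇒ ggeeeygjyS   [S ::= y]
ggeeeygjyS ⇒ ggeeeygjyy   [S ::= y]

S⇒R⇒PRS⇒gRS⇒gPRSS⇒ggRSS⇒ggeeSSS⇒ggeeeXSS⇒ggeeeygjSS⇒ggeeeygjyS⇒ggeeeygjyy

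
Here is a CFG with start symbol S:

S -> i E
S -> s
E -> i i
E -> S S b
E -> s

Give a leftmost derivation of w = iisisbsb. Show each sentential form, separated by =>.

S => iE   [S -> i E]
iE => iSSb   [E -> S S b]
iSSb => iiESb   [S -> i E]
iiESb => iiSSbSb   [E -> S S b]
iiSSbSb => iisSbSb   [S -> s]
iisSbSb => iisiEbSb   [S -> i E]
iisiEbSb => iisisbSb   [E -> s]
iisisbSb => iisisbsb   [S -> s]

S => iE => iSSb => iiESb => iiSSbSb => iisSbSb => iisiEbSb => iisisbSb => iisisbsb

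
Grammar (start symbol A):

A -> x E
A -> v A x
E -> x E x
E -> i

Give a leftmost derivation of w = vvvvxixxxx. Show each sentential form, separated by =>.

A=>vAx=>vvAxx=>vvvAxxx=>vvvvAxxxx=>vvvvxExxxx=>vvvvxixxxx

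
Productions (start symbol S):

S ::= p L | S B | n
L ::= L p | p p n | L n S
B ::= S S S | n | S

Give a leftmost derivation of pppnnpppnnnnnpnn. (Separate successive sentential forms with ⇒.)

S ⇒ pL   [S ::= p L]
pL ⇒ pLnS   [L ::= L n S]
pLnS ⇒ pLpnS   [L ::= L p]
pLpnS ⇒ pLnSpnS   [L ::= L n S]
pLnSpnS ⇒ pLnSnSpnS   [L ::= L n S]
pLnSnSpnS ⇒ pLnSnSnSpnS   [L ::= L n S]
pLnSnSnSpnS ⇒ pppnnSnSnSpnS   [L ::= p p n]
pppnnSnSnSpnS ⇒ pppnnpLnSnSpnS   [S ::= p L]
pppnnpLnSnSpnS ⇒ pppnnpppnnSnSpnS   [L ::= p p n]
pppnnpppnnSnSpnS ⇒ pppnnpppnnnnSpnS   [S ::= n]
pppnnpppnnnnSpnS ⇒ pppnnpppnnnnnpnS   [S ::= n]
pppnnpppnnnnnpnS ⇒ pppnnpppnnnnnpnn   [S ::= n]

S ⇒ pL ⇒ pLnS ⇒ pLpnS ⇒ pLnSpnS ⇒ pLnSnSpnS ⇒ pLnSnSnSpnS ⇒ pppnnSnSnSpnS ⇒ pppnnpLnSnSpnS ⇒ pppnnpppnnSnSpnS ⇒ pppnnpppnnnnSpnS ⇒ pppnnpppnnnnnpnS ⇒ pppnnpppnnnnnpnn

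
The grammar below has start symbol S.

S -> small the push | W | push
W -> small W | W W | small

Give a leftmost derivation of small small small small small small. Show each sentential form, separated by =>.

S => W => small W => small W W => small W W W => small small W W => small small W W W => small small small W W W => small small small small W W => small small small small small W => small small small small small small

S => W   [S -> W]
W => small W   [W -> small W]
small W => small W W   [W -> W W]
small W W => small W W W   [W -> W W]
small W W W => small small W W   [W -> small]
small small W W => small small W W W   [W -> W W]
small small W W W => small small small W W W   [W -> small W]
small small small W W W => small small small small W W   [W -> small]
small small small small W W => small small small small small W   [W -> small]
small small small small small W => small small small small small small   [W -> small]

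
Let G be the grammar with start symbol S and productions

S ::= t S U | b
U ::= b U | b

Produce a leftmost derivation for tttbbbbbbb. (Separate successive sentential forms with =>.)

S => tSU => ttSUU => tttSUUU => tttbUUU => tttbbUUU => tttbbbUUU => tttbbbbUUU => tttbbbbbUU => tttbbbbbbU => tttbbbbbbb

S => tSU   [S ::= t S U]
tSU => ttSUU   [S ::= t S U]
ttSUU => tttSUUU   [S ::= t S U]
tttSUUU => tttbUUU   [S ::= b]
tttbUUU => tttbbUUU   [U ::= b U]
tttbbUUU => tttbbbUUU   [U ::= b U]
tttbbbUUU => tttbbbbUUU   [U ::= b U]
tttbbbbUUU => tttbbbbbUU   [U ::= b]
tttbbbbbUU => tttbbbbbbU   [U ::= b]
tttbbbbbbU => tttbbbbbbb   [U ::= b]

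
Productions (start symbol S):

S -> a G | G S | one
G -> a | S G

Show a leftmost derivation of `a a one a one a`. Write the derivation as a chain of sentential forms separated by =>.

S => G S   [S -> G S]
G S => a S   [G -> a]
a S => a a G   [S -> a G]
a a G => a a S G   [G -> S G]
a a S G => a a G S G   [S -> G S]
a a G S G => a a S G S G   [G -> S G]
a a S G S G => a a one G S G   [S -> one]
a a one G S G => a a one a S G   [G -> a]
a a one a S G => a a one a one G   [S -> one]
a a one a one G => a a one a one a   [G -> a]

S => G S => a S => a a G => a a S G => a a G S G => a a S G S G => a a one G S G => a a one a S G => a a one a one G => a a one a one a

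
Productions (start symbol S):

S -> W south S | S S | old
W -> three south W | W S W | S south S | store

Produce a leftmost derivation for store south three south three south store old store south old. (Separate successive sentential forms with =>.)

S => W south S => store south S => store south W south S => store south three south W south S => store south three south three south W south S => store south three south three south W S W south S => store south three south three south store S W south S => store south three south three south store old W south S => store south three south three south store old store south S => store south three south three south store old store south old

S => W south S   [S -> W south S]
W south S => store south S   [W -> store]
store south S => store south W south S   [S -> W south S]
store south W south S => store south three south W south S   [W -> three south W]
store south three south W south S => store south three south three south W south S   [W -> three south W]
store south three south three south W south S => store south three south three south W S W south S   [W -> W S W]
store south three south three south W S W south S => store south three south three south store S W south S   [W -> store]
store south three south three south store S W south S => store south three south three south store old W south S   [S -> old]
store south three south three south store old W south S => store south three south three south store old store south S   [W -> store]
store south three south three south store old store south S => store south three south three south store old store south old   [S -> old]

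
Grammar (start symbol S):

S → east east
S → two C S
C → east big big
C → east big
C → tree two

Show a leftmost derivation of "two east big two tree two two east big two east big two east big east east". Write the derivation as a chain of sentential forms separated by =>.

S => two C S   [S → two C S]
two C S => two east big S   [C → east big]
two east big S => two east big two C S   [S → two C S]
two east big two C S => two east big two tree two S   [C → tree two]
two east big two tree two S => two east big two tree two two C S   [S → two C S]
two east big two tree two two C S => two east big two tree two two east big S   [C → east big]
two east big two tree two two east big S => two east big two tree two two east big two C S   [S → two C S]
two east big two tree two two east big two C S => two east big two tree two two east big two east big S   [C → east big]
two east big two tree two two east big two east big S => two east big two tree two two east big two east big two C S   [S → two C S]
two east big two tree two two east big two east big two C S => two east big two tree two two east big two east big two east big S   [C → east big]
two east big two tree two two east big two east big two east big S => two east big two tree two two east big two east big two east big east east   [S → east east]

S => two C S => two east big S => two east big two C S => two east big two tree two S => two east big two tree two two C S => two east big two tree two two east big S => two east big two tree two two east big two C S => two east big two tree two two east big two east big S => two east big two tree two two east big two east big two C S => two east big two tree two two east big two east big two east big S => two east big two tree two two east big two east big two east big east east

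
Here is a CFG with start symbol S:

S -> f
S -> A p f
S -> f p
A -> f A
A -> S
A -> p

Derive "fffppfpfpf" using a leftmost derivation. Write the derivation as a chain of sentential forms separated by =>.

S => Apf => fApf => fSpf => fApfpf => ffApfpf => fffApfpf => fffSpfpf => fffApfpfpf => fffppfpfpf

S => Apf   [S -> A p f]
Apf => fApf   [A -> f A]
fApf => fSpf   [A -> S]
fSpf => fApfpf   [S -> A p f]
fApfpf => ffApfpf   [A -> f A]
ffApfpf => fffApfpf   [A -> f A]
fffApfpf => fffSpfpf   [A -> S]
fffSpfpf => fffApfpfpf   [S -> A p f]
fffApfpfpf => fffppfpfpf   [A -> p]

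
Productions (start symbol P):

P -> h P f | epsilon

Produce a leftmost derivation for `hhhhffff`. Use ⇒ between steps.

P ⇒ hPf   [P -> h P f]
hPf ⇒ hhPff   [P -> h P f]
hhPff ⇒ hhhPfff   [P -> h P f]
hhhPfff ⇒ hhhhPffff   [P -> h P f]
hhhhPffff ⇒ hhhhffff   [P -> epsilon]

P ⇒ hPf ⇒ hhPff ⇒ hhhPfff ⇒ hhhhPffff ⇒ hhhhffff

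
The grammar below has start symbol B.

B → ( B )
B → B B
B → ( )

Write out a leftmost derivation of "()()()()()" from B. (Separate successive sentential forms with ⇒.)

B ⇒ BB ⇒ BBB ⇒ BBBB ⇒ BBBBB ⇒ ()BBBB ⇒ ()()BBB ⇒ ()()()BB ⇒ ()()()()B ⇒ ()()()()()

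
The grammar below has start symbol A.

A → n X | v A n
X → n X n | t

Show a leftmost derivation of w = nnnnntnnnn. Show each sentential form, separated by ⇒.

A ⇒ nX ⇒ nnXn ⇒ nnnXnn ⇒ nnnnXnnn ⇒ nnnnnXnnnn ⇒ nnnnntnnnn

A ⇒ nX   [A → n X]
nX ⇒ nnXn   [X → n X n]
nnXn ⇒ nnnXnn   [X → n X n]
nnnXnn ⇒ nnnnXnnn   [X → n X n]
nnnnXnnn ⇒ nnnnnXnnnn   [X → n X n]
nnnnnXnnnn ⇒ nnnnntnnnn   [X → t]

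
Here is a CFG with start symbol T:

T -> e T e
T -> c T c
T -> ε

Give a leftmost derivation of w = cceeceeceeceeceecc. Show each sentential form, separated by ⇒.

T⇒cTc⇒ccTcc⇒cceTecc⇒cceeTeecc⇒cceecTceecc⇒cceeceTeceecc⇒cceeceeTeeceecc⇒cceeceecTceeceecc⇒cceeceeceTeceeceecc⇒cceeceeceeceeceecc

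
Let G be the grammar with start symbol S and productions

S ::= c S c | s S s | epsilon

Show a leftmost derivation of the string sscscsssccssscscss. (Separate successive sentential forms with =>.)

S=>sSs=>ssSss=>sscScss=>sscsSscss=>sscscScscss=>sscscsSscscss=>sscscssSsscscss=>sscscsssSssscscss=>sscscssscScssscscss=>sscscsssccssscscss

S => sSs   [S ::= s S s]
sSs => ssSss   [S ::= s S s]
ssSss => sscScss   [S ::= c S c]
sscScss => sscsSscss   [S ::= s S s]
sscsSscss => sscscScscss   [S ::= c S c]
sscscScscss => sscscsSscscss   [S ::= s S s]
sscscsSscscss => sscscssSsscscss   [S ::= s S s]
sscscssSsscscss => sscscsssSssscscss   [S ::= s S s]
sscscsssSssscscss => sscscssscScssscscss   [S ::= c S c]
sscscssscScssscscss => sscscsssccssscscss   [S ::= epsilon]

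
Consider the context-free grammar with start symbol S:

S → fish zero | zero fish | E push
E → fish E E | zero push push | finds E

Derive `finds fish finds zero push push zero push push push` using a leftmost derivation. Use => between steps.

S => E push   [S → E push]
E push => finds E push   [E → finds E]
finds E push => finds fish E E push   [E → fish E E]
finds fish E E push => finds fish finds E E push   [E → finds E]
finds fish finds E E push => finds fish finds zero push push E push   [E → zero push push]
finds fish finds zero push push E push => finds fish finds zero push push zero push push push   [E → zero push push]

S => E push => finds E push => finds fish E E push => finds fish finds E E push => finds fish finds zero push push E push => finds fish finds zero push push zero push push push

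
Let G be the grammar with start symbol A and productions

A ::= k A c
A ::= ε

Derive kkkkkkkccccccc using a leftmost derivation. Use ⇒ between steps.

A ⇒ kAc ⇒ kkAcc ⇒ kkkAccc ⇒ kkkkAcccc ⇒ kkkkkAccccc ⇒ kkkkkkAcccccc ⇒ kkkkkkkAccccccc ⇒ kkkkkkkccccccc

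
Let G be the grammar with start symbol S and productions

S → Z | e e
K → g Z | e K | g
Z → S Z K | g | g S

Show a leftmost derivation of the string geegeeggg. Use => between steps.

S => Z => gS => gZ => gSZK => gZZK => gSZKZK => geeZKZK => geegSKZK => geegeeKZK => geegeegZK => geegeeggK => geegeeggg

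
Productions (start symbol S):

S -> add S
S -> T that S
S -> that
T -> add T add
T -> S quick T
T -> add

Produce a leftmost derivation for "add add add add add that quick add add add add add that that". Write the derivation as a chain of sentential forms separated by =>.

S => T that S => add T add that S => add add T add add that S => add add add T add add add that S => add add add add T add add add add that S => add add add add S quick T add add add add that S => add add add add add S quick T add add add add that S => add add add add add that quick T add add add add that S => add add add add add that quick add add add add add that S => add add add add add that quick add add add add add that that

S => T that S   [S -> T that S]
T that S => add T add that S   [T -> add T add]
add T add that S => add add T add add that S   [T -> add T add]
add add T add add that S => add add add T add add add that S   [T -> add T add]
add add add T add add add that S => add add add add T add add add add that S   [T -> add T add]
add add add add T add add add add that S => add add add add S quick T add add add add that S   [T -> S quick T]
add add add add S quick T add add add add that S => add add add add add S quick T add add add add that S   [S -> add S]
add add add add add S quick T add add add add that S => add add add add add that quick T add add add add that S   [S -> that]
add add add add add that quick T add add add add that S => add add add add add that quick add add add add add that S   [T -> add]
add add add add add that quick add add add add add that S => add add add add add that quick add add add add add that that   [S -> that]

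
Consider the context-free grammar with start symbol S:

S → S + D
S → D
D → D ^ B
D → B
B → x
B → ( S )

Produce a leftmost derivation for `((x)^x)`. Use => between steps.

S => D => B => (S) => (D) => (D^B) => (B^B) => ((S)^B) => ((D)^B) => ((B)^B) => ((x)^B) => ((x)^x)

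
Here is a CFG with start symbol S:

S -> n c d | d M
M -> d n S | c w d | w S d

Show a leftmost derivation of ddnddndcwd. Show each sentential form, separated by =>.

S => dM   [S -> d M]
dM => ddnS   [M -> d n S]
ddnS => ddndM   [S -> d M]
ddndM => ddnddnS   [M -> d n S]
ddnddnS => ddnddndM   [S -> d M]
ddnddndM => ddnddndcwd   [M -> c w d]

S=>dM=>ddnS=>ddndM=>ddnddnS=>ddnddndM=>ddnddndcwd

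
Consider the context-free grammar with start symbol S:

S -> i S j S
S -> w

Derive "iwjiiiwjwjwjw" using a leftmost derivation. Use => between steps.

S => iSjS   [S -> i S j S]
iSjS => iwjS   [S -> w]
iwjS => iwjiSjS   [S -> i S j S]
iwjiSjS => iwjiiSjSjS   [S -> i S j S]
iwjiiSjSjS => iwjiiiSjSjSjS   [S -> i S j S]
iwjiiiSjSjSjS => iwjiiiwjSjSjS   [S -> w]
iwjiiiwjSjSjS => iwjiiiwjwjSjS   [S -> w]
iwjiiiwjwjSjS => iwjiiiwjwjwjS   [S -> w]
iwjiiiwjwjwjS => iwjiiiwjwjwjw   [S -> w]

S=>iSjS=>iwjS=>iwjiSjS=>iwjiiSjSjS=>iwjiiiSjSjSjS=>iwjiiiwjSjSjS=>iwjiiiwjwjSjS=>iwjiiiwjwjwjS=>iwjiiiwjwjwjw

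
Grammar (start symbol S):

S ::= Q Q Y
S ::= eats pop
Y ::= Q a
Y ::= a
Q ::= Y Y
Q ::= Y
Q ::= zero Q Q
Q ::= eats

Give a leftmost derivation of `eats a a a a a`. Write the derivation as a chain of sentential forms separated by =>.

S => Q Q Y => Y Y Q Y => Q a Y Q Y => eats a Y Q Y => eats a a Q Y => eats a a Y Y Y => eats a a a Y Y => eats a a a a Y => eats a a a a a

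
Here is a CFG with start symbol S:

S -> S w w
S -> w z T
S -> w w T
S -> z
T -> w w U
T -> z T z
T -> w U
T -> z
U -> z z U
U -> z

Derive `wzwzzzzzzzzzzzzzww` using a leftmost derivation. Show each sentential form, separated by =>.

S => Sww => wzTww => wzwUww => wzwzzUww => wzwzzzzUww => wzwzzzzzzUww => wzwzzzzzzzzUww => wzwzzzzzzzzzzUww => wzwzzzzzzzzzzzzUww => wzwzzzzzzzzzzzzzww

S => Sww   [S -> S w w]
Sww => wzTww   [S -> w z T]
wzTww => wzwUww   [T -> w U]
wzwUww => wzwzzUww   [U -> z z U]
wzwzzUww => wzwzzzzUww   [U -> z z U]
wzwzzzzUww => wzwzzzzzzUww   [U -> z z U]
wzwzzzzzzUww => wzwzzzzzzzzUww   [U -> z z U]
wzwzzzzzzzzUww => wzwzzzzzzzzzzUww   [U -> z z U]
wzwzzzzzzzzzzUww => wzwzzzzzzzzzzzzUww   [U -> z z U]
wzwzzzzzzzzzzzzUww => wzwzzzzzzzzzzzzzww   [U -> z]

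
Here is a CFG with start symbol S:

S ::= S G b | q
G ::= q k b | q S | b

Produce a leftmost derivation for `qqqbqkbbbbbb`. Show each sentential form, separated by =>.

S => SGb   [S ::= S G b]
SGb => SGbGb   [S ::= S G b]
SGbGb => SGbGbGb   [S ::= S G b]
SGbGbGb => SGbGbGbGb   [S ::= S G b]
SGbGbGbGb => qGbGbGbGb   [S ::= q]
qGbGbGbGb => qqSbGbGbGb   [G ::= q S]
qqSbGbGbGb => qqqbGbGbGb   [S ::= q]
qqqbGbGbGb => qqqbqkbbGbGb   [G ::= q k b]
qqqbqkbbGbGb => qqqbqkbbbbGb   [G ::= b]
qqqbqkbbbbGb => qqqbqkbbbbbb   [G ::= b]

S => SGb => SGbGb => SGbGbGb => SGbGbGbGb => qGbGbGbGb => qqSbGbGbGb => qqqbGbGbGb => qqqbqkbbGbGb => qqqbqkbbbbGb => qqqbqkbbbbbb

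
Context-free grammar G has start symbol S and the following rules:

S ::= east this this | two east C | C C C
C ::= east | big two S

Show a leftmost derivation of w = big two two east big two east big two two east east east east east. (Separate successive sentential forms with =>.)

S => C C C   [S ::= C C C]
C C C => big two S C C   [C ::= big two S]
big two S C C => big two two east C C C   [S ::= two east C]
big two two east C C C => big two two east big two S C C   [C ::= big two S]
big two two east big two S C C => big two two east big two C C C C C   [S ::= C C C]
big two two east big two C C C C C => big two two east big two east C C C C   [C ::= east]
big two two east big two east C C C C => big two two east big two east big two S C C C   [C ::= big two S]
big two two east big two east big two S C C C => big two two east big two east big two two east C C C C   [S ::= two east C]
big two two east big two east big two two east C C C C => big two two east big two east big two two east east C C C   [C ::= east]
big two two east big two east big two two east east C C C => big two two east big two east big two two east east east C C   [C ::= east]
big two two east big two east big two two east east east C C => big two two east big two east big two two east east east east C   [C ::= east]
big two two east big two east big two two east east east east C => big two two east big two east big two two east east east east east   [C ::= east]

S => C C C => big two S C C => big two two east C C C => big two two east big two S C C => big two two east big two C C C C C => big two two east big two east C C C C => big two two east big two east big two S C C C => big two two east big two east big two two east C C C C => big two two east big two east big two two east east C C C => big two two east big two east big two two east east east C C => big two two east big two east big two two east east east east C => big two two east big two east big two two east east east east east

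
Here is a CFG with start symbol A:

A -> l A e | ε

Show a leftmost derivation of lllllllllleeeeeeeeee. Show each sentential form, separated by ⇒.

A ⇒ lAe ⇒ llAee ⇒ lllAeee ⇒ llllAeeee ⇒ lllllAeeeee ⇒ llllllAeeeeee ⇒ lllllllAeeeeeee ⇒ llllllllAeeeeeeee ⇒ lllllllllAeeeeeeeee ⇒ llllllllllAeeeeeeeeee ⇒ lllllllllleeeeeeeeee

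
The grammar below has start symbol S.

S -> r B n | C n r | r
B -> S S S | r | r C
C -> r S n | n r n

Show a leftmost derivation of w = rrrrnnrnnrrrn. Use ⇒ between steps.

S ⇒ rBn ⇒ rSSSn ⇒ rCnrSSn ⇒ rrSnnrSSn ⇒ rrCnrnnrSSn ⇒ rrrSnnrnnrSSn ⇒ rrrrnnrnnrSSn ⇒ rrrrnnrnnrrSn ⇒ rrrrnnrnnrrrn

S ⇒ rBn   [S -> r B n]
rBn ⇒ rSSSn   [B -> S S S]
rSSSn ⇒ rCnrSSn   [S -> C n r]
rCnrSSn ⇒ rrSnnrSSn   [C -> r S n]
rrSnnrSSn ⇒ rrCnrnnrSSn   [S -> C n r]
rrCnrnnrSSn ⇒ rrrSnnrnnrSSn   [C -> r S n]
rrrSnnrnnrSSn ⇒ rrrrnnrnnrSSn   [S -> r]
rrrrnnrnnrSSn ⇒ rrrrnnrnnrrSn   [S -> r]
rrrrnnrnnrrSn ⇒ rrrrnnrnnrrrn   [S -> r]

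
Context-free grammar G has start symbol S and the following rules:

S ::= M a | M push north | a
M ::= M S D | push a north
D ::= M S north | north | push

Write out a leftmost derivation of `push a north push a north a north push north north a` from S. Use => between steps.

S => M a => M S D a => push a north S D a => push a north M push north D a => push a north M S D push north D a => push a north push a north S D push north D a => push a north push a north a D push north D a => push a north push a north a north push north D a => push a north push a north a north push north north a

S => M a   [S ::= M a]
M a => M S D a   [M ::= M S D]
M S D a => push a north S D a   [M ::= push a north]
push a north S D a => push a north M push north D a   [S ::= M push north]
push a north M push north D a => push a north M S D push north D a   [M ::= M S D]
push a north M S D push north D a => push a north push a north S D push north D a   [M ::= push a north]
push a north push a north S D push north D a => push a north push a north a D push north D a   [S ::= a]
push a north push a north a D push north D a => push a north push a north a north push north D a   [D ::= north]
push a north push a north a north push north D a => push a north push a north a north push north north a   [D ::= north]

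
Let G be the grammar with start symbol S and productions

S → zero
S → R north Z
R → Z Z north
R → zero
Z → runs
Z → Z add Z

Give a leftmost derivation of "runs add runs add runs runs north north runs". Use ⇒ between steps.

S ⇒ R north Z ⇒ Z Z north north Z ⇒ Z add Z Z north north Z ⇒ Z add Z add Z Z north north Z ⇒ runs add Z add Z Z north north Z ⇒ runs add runs add Z Z north north Z ⇒ runs add runs add runs Z north north Z ⇒ runs add runs add runs runs north north Z ⇒ runs add runs add runs runs north north runs

S ⇒ R north Z   [S → R north Z]
R north Z ⇒ Z Z north north Z   [R → Z Z north]
Z Z north north Z ⇒ Z add Z Z north north Z   [Z → Z add Z]
Z add Z Z north north Z ⇒ Z add Z add Z Z north north Z   [Z → Z add Z]
Z add Z add Z Z north north Z ⇒ runs add Z add Z Z north north Z   [Z → runs]
runs add Z add Z Z north north Z ⇒ runs add runs add Z Z north north Z   [Z → runs]
runs add runs add Z Z north north Z ⇒ runs add runs add runs Z north north Z   [Z → runs]
runs add runs add runs Z north north Z ⇒ runs add runs add runs runs north north Z   [Z → runs]
runs add runs add runs runs north north Z ⇒ runs add runs add runs runs north north runs   [Z → runs]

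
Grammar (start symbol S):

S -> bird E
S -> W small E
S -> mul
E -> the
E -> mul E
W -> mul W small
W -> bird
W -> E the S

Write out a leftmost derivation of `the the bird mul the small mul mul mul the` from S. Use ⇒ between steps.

S ⇒ W small E ⇒ E the S small E ⇒ the the S small E ⇒ the the bird E small E ⇒ the the bird mul E small E ⇒ the the bird mul the small E ⇒ the the bird mul the small mul E ⇒ the the bird mul the small mul mul E ⇒ the the bird mul the small mul mul mul E ⇒ the the bird mul the small mul mul mul the

S ⇒ W small E   [S -> W small E]
W small E ⇒ E the S small E   [W -> E the S]
E the S small E ⇒ the the S small E   [E -> the]
the the S small E ⇒ the the bird E small E   [S -> bird E]
the the bird E small E ⇒ the the bird mul E small E   [E -> mul E]
the the bird mul E small E ⇒ the the bird mul the small E   [E -> the]
the the bird mul the small E ⇒ the the bird mul the small mul E   [E -> mul E]
the the bird mul the small mul E ⇒ the the bird mul the small mul mul E   [E -> mul E]
the the bird mul the small mul mul E ⇒ the the bird mul the small mul mul mul E   [E -> mul E]
the the bird mul the small mul mul mul E ⇒ the the bird mul the small mul mul mul the   [E -> the]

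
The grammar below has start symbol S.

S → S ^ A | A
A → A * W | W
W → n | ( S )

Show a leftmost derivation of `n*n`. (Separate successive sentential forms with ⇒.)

S ⇒ A   [S → A]
A ⇒ A*W   [A → A * W]
A*W ⇒ W*W   [A → W]
W*W ⇒ n*W   [W → n]
n*W ⇒ n*n   [W → n]

S ⇒ A ⇒ A*W ⇒ W*W ⇒ n*W ⇒ n*n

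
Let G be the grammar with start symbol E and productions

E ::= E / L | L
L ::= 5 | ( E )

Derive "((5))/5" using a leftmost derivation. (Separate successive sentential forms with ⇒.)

E⇒E/L⇒L/L⇒(E)/L⇒(L)/L⇒((E))/L⇒((L))/L⇒((5))/L⇒((5))/5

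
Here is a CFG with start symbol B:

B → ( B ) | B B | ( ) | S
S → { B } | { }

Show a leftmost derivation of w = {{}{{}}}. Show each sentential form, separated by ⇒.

B ⇒ S ⇒ {B} ⇒ {BB} ⇒ {SB} ⇒ {{}B} ⇒ {{}S} ⇒ {{}{B}} ⇒ {{}{S}} ⇒ {{}{{}}}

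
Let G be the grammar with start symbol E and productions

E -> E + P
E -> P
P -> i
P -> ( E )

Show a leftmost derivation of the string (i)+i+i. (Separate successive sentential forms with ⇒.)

E ⇒ E+P   [E -> E + P]
E+P ⇒ E+P+P   [E -> E + P]
E+P+P ⇒ P+P+P   [E -> P]
P+P+P ⇒ (E)+P+P   [P -> ( E )]
(E)+P+P ⇒ (P)+P+P   [E -> P]
(P)+P+P ⇒ (i)+P+P   [P -> i]
(i)+P+P ⇒ (i)+i+P   [P -> i]
(i)+i+P ⇒ (i)+i+i   [P -> i]

E ⇒ E+P ⇒ E+P+P ⇒ P+P+P ⇒ (E)+P+P ⇒ (P)+P+P ⇒ (i)+P+P ⇒ (i)+i+P ⇒ (i)+i+i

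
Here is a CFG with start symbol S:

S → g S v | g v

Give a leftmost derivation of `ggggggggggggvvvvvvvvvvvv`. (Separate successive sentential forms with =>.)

S=>gSv=>ggSvv=>gggSvvv=>ggggSvvvv=>gggggSvvvvv=>ggggggSvvvvvv=>gggggggSvvvvvvv=>ggggggggSvvvvvvvv=>gggggggggSvvvvvvvvv=>ggggggggggSvvvvvvvvvv=>gggggggggggSvvvvvvvvvvv=>ggggggggggggvvvvvvvvvvvv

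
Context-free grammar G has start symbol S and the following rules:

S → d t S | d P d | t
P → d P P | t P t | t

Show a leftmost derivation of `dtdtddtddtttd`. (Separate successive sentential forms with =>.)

S => dtS => dtdtS => dtdtdPd => dtdtddPPd => dtdtddtPd => dtdtddtdPPd => dtdtddtddPPPd => dtdtddtddtPPd => dtdtddtddttPd => dtdtddtddtttd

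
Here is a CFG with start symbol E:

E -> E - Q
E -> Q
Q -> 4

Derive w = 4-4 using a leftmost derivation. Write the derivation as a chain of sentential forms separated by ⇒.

E ⇒ E-Q   [E -> E - Q]
E-Q ⇒ Q-Q   [E -> Q]
Q-Q ⇒ 4-Q   [Q -> 4]
4-Q ⇒ 4-4   [Q -> 4]

E ⇒ E-Q ⇒ Q-Q ⇒ 4-Q ⇒ 4-4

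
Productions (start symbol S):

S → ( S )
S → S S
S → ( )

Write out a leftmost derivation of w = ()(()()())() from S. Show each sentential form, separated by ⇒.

S ⇒ SS ⇒ ()S ⇒ ()SS ⇒ ()(S)S ⇒ ()(SS)S ⇒ ()(SSS)S ⇒ ()(()SS)S ⇒ ()(()()S)S ⇒ ()(()()())S ⇒ ()(()()())()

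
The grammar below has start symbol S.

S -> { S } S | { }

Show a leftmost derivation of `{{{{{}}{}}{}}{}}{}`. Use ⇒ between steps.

S ⇒ {S}S   [S -> { S } S]
{S}S ⇒ {{S}S}S   [S -> { S } S]
{{S}S}S ⇒ {{{S}S}S}S   [S -> { S } S]
{{{S}S}S}S ⇒ {{{{S}S}S}S}S   [S -> { S } S]
{{{{S}S}S}S}S ⇒ {{{{{}}S}S}S}S   [S -> { }]
{{{{{}}S}S}S}S ⇒ {{{{{}}{}}S}S}S   [S -> { }]
{{{{{}}{}}S}S}S ⇒ {{{{{}}{}}{}}S}S   [S -> { }]
{{{{{}}{}}{}}S}S ⇒ {{{{{}}{}}{}}{}}S   [S -> { }]
{{{{{}}{}}{}}{}}S ⇒ {{{{{}}{}}{}}{}}{}   [S -> { }]

S⇒{S}S⇒{{S}S}S⇒{{{S}S}S}S⇒{{{{S}S}S}S}S⇒{{{{{}}S}S}S}S⇒{{{{{}}{}}S}S}S⇒{{{{{}}{}}{}}S}S⇒{{{{{}}{}}{}}{}}S⇒{{{{{}}{}}{}}{}}{}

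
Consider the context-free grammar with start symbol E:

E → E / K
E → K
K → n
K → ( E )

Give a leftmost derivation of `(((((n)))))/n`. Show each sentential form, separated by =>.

E => E/K => K/K => (E)/K => (K)/K => ((E))/K => ((K))/K => (((E)))/K => (((K)))/K => ((((E))))/K => ((((K))))/K => (((((E)))))/K => (((((K)))))/K => (((((n)))))/K => (((((n)))))/n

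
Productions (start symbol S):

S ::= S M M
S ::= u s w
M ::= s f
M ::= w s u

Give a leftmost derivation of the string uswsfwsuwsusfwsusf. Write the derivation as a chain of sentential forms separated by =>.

S => SMM   [S ::= S M M]
SMM => SMMMM   [S ::= S M M]
SMMMM => SMMMMMM   [S ::= S M M]
SMMMMMM => uswMMMMMM   [S ::= u s w]
uswMMMMMM => uswsfMMMMM   [M ::= s f]
uswsfMMMMM => uswsfwsuMMMM   [M ::= w s u]
uswsfwsuMMMM => uswsfwsuwsuMMM   [M ::= w s u]
uswsfwsuwsuMMM => uswsfwsuwsusfMM   [M ::= s f]
uswsfwsuwsusfMM => uswsfwsuwsusfwsuM   [M ::= w s u]
uswsfwsuwsusfwsuM => uswsfwsuwsusfwsusf   [M ::= s f]

S=>SMM=>SMMMM=>SMMMMMM=>uswMMMMMM=>uswsfMMMMM=>uswsfwsuMMMM=>uswsfwsuwsuMMM=>uswsfwsuwsusfMM=>uswsfwsuwsusfwsuM=>uswsfwsuwsusfwsusf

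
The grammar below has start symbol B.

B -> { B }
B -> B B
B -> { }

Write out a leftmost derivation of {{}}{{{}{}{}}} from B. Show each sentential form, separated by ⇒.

B ⇒ BB   [B -> B B]
BB ⇒ {B}B   [B -> { B }]
{B}B ⇒ {{}}B   [B -> { }]
{{}}B ⇒ {{}}{B}   [B -> { B }]
{{}}{B} ⇒ {{}}{{B}}   [B -> { B }]
{{}}{{B}} ⇒ {{}}{{BB}}   [B -> B B]
{{}}{{BB}} ⇒ {{}}{{BBB}}   [B -> B B]
{{}}{{BBB}} ⇒ {{}}{{{}BB}}   [B -> { }]
{{}}{{{}BB}} ⇒ {{}}{{{}{}B}}   [B -> { }]
{{}}{{{}{}B}} ⇒ {{}}{{{}{}{}}}   [B -> { }]

B⇒BB⇒{B}B⇒{{}}B⇒{{}}{B}⇒{{}}{{B}}⇒{{}}{{BB}}⇒{{}}{{BBB}}⇒{{}}{{{}BB}}⇒{{}}{{{}{}B}}⇒{{}}{{{}{}{}}}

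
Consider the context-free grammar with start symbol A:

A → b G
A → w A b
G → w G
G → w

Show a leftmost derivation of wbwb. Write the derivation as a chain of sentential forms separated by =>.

A=>wAb=>wbGb=>wbwb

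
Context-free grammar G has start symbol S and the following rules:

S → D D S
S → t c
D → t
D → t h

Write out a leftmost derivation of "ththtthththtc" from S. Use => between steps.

S => DDS   [S → D D S]
DDS => thDS   [D → t h]
thDS => ththS   [D → t h]
ththS => ththDDS   [S → D D S]
ththDDS => ththtDS   [D → t]
ththtDS => ththtthS   [D → t h]
ththtthS => ththtthDDS   [S → D D S]
ththtthDDS => ththtththDS   [D → t h]
ththtththDS => ththtthththS   [D → t h]
ththtthththS => ththtthththtc   [S → t c]

S => DDS => thDS => ththS => ththDDS => ththtDS => ththtthS => ththtthDDS => ththtththDS => ththtthththS => ththtthththtc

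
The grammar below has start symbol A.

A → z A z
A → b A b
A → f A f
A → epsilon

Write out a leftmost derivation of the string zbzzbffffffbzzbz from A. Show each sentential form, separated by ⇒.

A ⇒ zAz ⇒ zbAbz ⇒ zbzAzbz ⇒ zbzzAzzbz ⇒ zbzzbAbzzbz ⇒ zbzzbfAfbzzbz ⇒ zbzzbffAffbzzbz ⇒ zbzzbfffAfffbzzbz ⇒ zbzzbffffffbzzbz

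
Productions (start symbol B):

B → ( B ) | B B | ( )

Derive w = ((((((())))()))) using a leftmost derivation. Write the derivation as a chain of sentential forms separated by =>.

B => (B) => ((B)) => (((B))) => (((BB))) => ((((B)B))) => (((((B))B))) => ((((((B)))B))) => ((((((())))B))) => ((((((())))())))

B => (B)   [B → ( B )]
(B) => ((B))   [B → ( B )]
((B)) => (((B)))   [B → ( B )]
(((B))) => (((BB)))   [B → B B]
(((BB))) => ((((B)B)))   [B → ( B )]
((((B)B))) => (((((B))B)))   [B → ( B )]
(((((B))B))) => ((((((B)))B)))   [B → ( B )]
((((((B)))B))) => ((((((())))B)))   [B → ( )]
((((((())))B))) => ((((((())))())))   [B → ( )]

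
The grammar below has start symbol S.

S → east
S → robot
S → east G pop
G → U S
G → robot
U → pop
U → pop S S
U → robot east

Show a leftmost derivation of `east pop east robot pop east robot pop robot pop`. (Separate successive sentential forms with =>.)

S => east G pop => east U S pop => east pop S S S pop => east pop east G pop S S pop => east pop east robot pop S S pop => east pop east robot pop east G pop S pop => east pop east robot pop east robot pop S pop => east pop east robot pop east robot pop robot pop

S => east G pop   [S → east G pop]
east G pop => east U S pop   [G → U S]
east U S pop => east pop S S S pop   [U → pop S S]
east pop S S S pop => east pop east G pop S S pop   [S → east G pop]
east pop east G pop S S pop => east pop east robot pop S S pop   [G → robot]
east pop east robot pop S S pop => east pop east robot pop east G pop S pop   [S → east G pop]
east pop east robot pop east G pop S pop => east pop east robot pop east robot pop S pop   [G → robot]
east pop east robot pop east robot pop S pop => east pop east robot pop east robot pop robot pop   [S → robot]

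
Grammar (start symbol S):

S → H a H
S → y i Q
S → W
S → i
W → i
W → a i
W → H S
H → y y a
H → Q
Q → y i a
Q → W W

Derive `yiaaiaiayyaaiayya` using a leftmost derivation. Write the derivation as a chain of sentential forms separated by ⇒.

S ⇒ HaH   [S → H a H]
HaH ⇒ QaH   [H → Q]
QaH ⇒ WWaH   [Q → W W]
WWaH ⇒ HSWaH   [W → H S]
HSWaH ⇒ QSWaH   [H → Q]
QSWaH ⇒ yiaSWaH   [Q → y i a]
yiaSWaH ⇒ yiaHaHWaH   [S → H a H]
yiaHaHWaH ⇒ yiaQaHWaH   [H → Q]
yiaQaHWaH ⇒ yiaWWaHWaH   [Q → W W]
yiaWWaHWaH ⇒ yiaaiWaHWaH   [W → a i]
yiaaiWaHWaH ⇒ yiaaiaiaHWaH   [W → a i]
yiaaiaiaHWaH ⇒ yiaaiaiayyaWaH   [H → y y a]
yiaaiaiayyaWaH ⇒ yiaaiaiayyaaiaH   [W → a i]
yiaaiaiayyaaiaH ⇒ yiaaiaiayyaaiayya   [H → y y a]

S ⇒ HaH ⇒ QaH ⇒ WWaH ⇒ HSWaH ⇒ QSWaH ⇒ yiaSWaH ⇒ yiaHaHWaH ⇒ yiaQaHWaH ⇒ yiaWWaHWaH ⇒ yiaaiWaHWaH ⇒ yiaaiaiaHWaH ⇒ yiaaiaiayyaWaH ⇒ yiaaiaiayyaaiaH ⇒ yiaaiaiayyaaiayya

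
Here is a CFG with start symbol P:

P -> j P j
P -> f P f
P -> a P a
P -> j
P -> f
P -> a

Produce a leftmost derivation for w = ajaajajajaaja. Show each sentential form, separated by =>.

P => aPa => ajPja => ajaPaja => ajaaPaaja => ajaajPjaaja => ajaajaPajaaja => ajaajajajaaja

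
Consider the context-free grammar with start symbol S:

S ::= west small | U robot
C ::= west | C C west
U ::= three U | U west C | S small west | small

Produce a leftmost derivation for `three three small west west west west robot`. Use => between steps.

S => U robot   [S ::= U robot]
U robot => three U robot   [U ::= three U]
three U robot => three three U robot   [U ::= three U]
three three U robot => three three U west C robot   [U ::= U west C]
three three U west C robot => three three U west C west C robot   [U ::= U west C]
three three U west C west C robot => three three small west C west C robot   [U ::= small]
three three small west C west C robot => three three small west west west C robot   [C ::= west]
three three small west west west C robot => three three small west west west west robot   [C ::= west]

S => U robot => three U robot => three three U robot => three three U west C robot => three three U west C west C robot => three three small west C west C robot => three three small west west west C robot => three three small west west west west robot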